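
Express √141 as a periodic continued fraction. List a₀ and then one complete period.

[11; 1, 6, 1, 22]

a₀ = ⌊√141⌋ = 11.
With m₀=0, d₀=1 and mₖ₊₁ = dₖaₖ − mₖ, dₖ₊₁ = (n − mₖ₊₁²)/dₖ, aₖ₊₁ = ⌊(a₀+mₖ₊₁)/dₖ₊₁⌋:
  k=1: m=11, d=20, a=1
  k=2: m=9, d=3, a=6
  k=3: m=9, d=20, a=1
  k=4: m=11, d=1, a=22
d=1 and a=2a₀=22 at k=4, so the next step gives (m, d) = (11, 20) again — its k=1 value — and the period has length 4.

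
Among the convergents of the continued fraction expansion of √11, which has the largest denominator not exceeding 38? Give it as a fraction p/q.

√11 = [3; 3, 6, …] (period length 2).
Convergents:
  p_0/q_0 = 3/1
  p_1/q_1 = 10/3
  p_2/q_2 = 63/19
  p_3/q_3 = 199/60
q_2 = 19 ≤ 38 < 60 = q_3, so the answer is 63/19.

63/19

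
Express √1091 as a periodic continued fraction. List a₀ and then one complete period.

a₀ = ⌊√1091⌋ = 33.
With m₀=0, d₀=1 and mₖ₊₁ = dₖaₖ − mₖ, dₖ₊₁ = (n − mₖ₊₁²)/dₖ, aₖ₊₁ = ⌊(a₀+mₖ₊₁)/dₖ₊₁⌋:
  k=1: m=33, d=2, a=33
  k=2: m=33, d=1, a=66
d=1 and a=2a₀=66 at k=2, so the next step gives (m, d) = (33, 2) again — its k=1 value — and the period has length 2.

[33; 33, 66]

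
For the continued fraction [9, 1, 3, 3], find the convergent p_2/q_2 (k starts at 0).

Using pₖ = aₖpₖ₋₁ + pₖ₋₂, qₖ = aₖqₖ₋₁ + qₖ₋₂ (with p₋₁=1, p₋₂=0, q₋₁=0, q₋₂=1):
  k=0: a=9, p=9, q=1
  k=1: a=1, p=10, q=1
  k=2: a=3, p=39, q=4

39/4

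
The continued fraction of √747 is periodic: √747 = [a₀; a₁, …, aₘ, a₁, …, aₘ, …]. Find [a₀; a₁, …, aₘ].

[27; 3, 54]

a₀ = ⌊√747⌋ = 27.
With m₀=0, d₀=1 and mₖ₊₁ = dₖaₖ − mₖ, dₖ₊₁ = (n − mₖ₊₁²)/dₖ, aₖ₊₁ = ⌊(a₀+mₖ₊₁)/dₖ₊₁⌋:
  k=1: m=27, d=18, a=3
  k=2: m=27, d=1, a=54
d=1 and a=2a₀=54 at k=2, so the next step gives (m, d) = (27, 18) again — its k=1 value — and the period has length 2.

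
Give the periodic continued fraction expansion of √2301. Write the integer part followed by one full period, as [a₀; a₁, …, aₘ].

[47; 1, 30, 1, 94]

a₀ = ⌊√2301⌋ = 47.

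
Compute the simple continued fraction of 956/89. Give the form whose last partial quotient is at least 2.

[10; 1, 2, 1, 6, 1, 2]

956 = 10*89 + 66
89 = 1*66 + 23
66 = 2*23 + 20
23 = 1*20 + 3
20 = 6*3 + 2
3 = 1*2 + 1
2 = 2*1 + 0  (stop)
So 956/89 = [10; 1, 2, 1, 6, 1, 2].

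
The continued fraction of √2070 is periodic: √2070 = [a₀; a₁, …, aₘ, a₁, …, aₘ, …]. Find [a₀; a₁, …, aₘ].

a₀ = ⌊√2070⌋ = 45.
With m₀=0, d₀=1 and mₖ₊₁ = dₖaₖ − mₖ, dₖ₊₁ = (n − mₖ₊₁²)/dₖ, aₖ₊₁ = ⌊(a₀+mₖ₊₁)/dₖ₊₁⌋:
  k=1: m=45, d=45, a=2
  k=2: m=45, d=1, a=90
d=1 and a=2a₀=90 at k=2, so the next step gives (m, d) = (45, 45) again — its k=1 value — and the period has length 2.

[45; 2, 90]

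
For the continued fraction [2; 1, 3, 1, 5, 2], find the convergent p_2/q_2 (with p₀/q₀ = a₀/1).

11/4

Using pₖ = aₖpₖ₋₁ + pₖ₋₂, qₖ = aₖqₖ₋₁ + qₖ₋₂ (with p₋₁=1, p₋₂=0, q₋₁=0, q₋₂=1):
  k=0: a=2, p=2, q=1
  k=1: a=1, p=3, q=1
  k=2: a=3, p=11, q=4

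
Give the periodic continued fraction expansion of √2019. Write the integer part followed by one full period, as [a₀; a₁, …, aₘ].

[44; 1, 13, 1, 88]

a₀ = ⌊√2019⌋ = 44.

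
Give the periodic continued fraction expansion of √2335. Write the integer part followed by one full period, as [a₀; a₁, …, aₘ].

a₀ = ⌊√2335⌋ = 48.
With m₀=0, d₀=1 and mₖ₊₁ = dₖaₖ − mₖ, dₖ₊₁ = (n − mₖ₊₁²)/dₖ, aₖ₊₁ = ⌊(a₀+mₖ₊₁)/dₖ₊₁⌋:
  k=1: m=48, d=31, a=3
  k=2: m=45, d=10, a=9
  k=3: m=45, d=31, a=3
  k=4: m=48, d=1, a=96
d=1 and a=2a₀=96 at k=4, so the next step gives (m, d) = (48, 31) again — its k=1 value — and the period has length 4.

[48; 3, 9, 3, 96]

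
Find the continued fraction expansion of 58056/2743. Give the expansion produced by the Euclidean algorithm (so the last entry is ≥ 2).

58056 = 21×2743 + 453
2743 = 6×453 + 25
453 = 18×25 + 3
25 = 8×3 + 1
3 = 3×1 + 0  (stop)
So 58056/2743 = [21; 6, 18, 8, 3].

[21; 6, 18, 8, 3]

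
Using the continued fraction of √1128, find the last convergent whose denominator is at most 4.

√1128 = [33; 1, 1, 2, 2, 2, 1, 1, 66, …] (period length 8).
Convergents:
  p_0/q_0 = 33/1
  p_1/q_1 = 34/1
  p_2/q_2 = 67/2
  p_3/q_3 = 168/5
q_2 = 2 ≤ 4 < 5 = q_3, so the answer is 67/2.

67/2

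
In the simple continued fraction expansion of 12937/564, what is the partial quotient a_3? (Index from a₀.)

8

12937 = 22·564 + 529   →  a_0 = 22
564 = 1·529 + 35   →  a_1 = 1
529 = 15·35 + 4   →  a_2 = 15
35 = 8·4 + 3   →  a_3 = 8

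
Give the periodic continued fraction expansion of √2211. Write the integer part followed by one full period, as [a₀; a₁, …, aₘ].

a₀ = ⌊√2211⌋ = 47.
With m₀=0, d₀=1 and mₖ₊₁ = dₖaₖ − mₖ, dₖ₊₁ = (n − mₖ₊₁²)/dₖ, aₖ₊₁ = ⌊(a₀+mₖ₊₁)/dₖ₊₁⌋:
  k=1: m=47, d=2, a=47
  k=2: m=47, d=1, a=94
d=1 and a=2a₀=94 at k=2, so the next step gives (m, d) = (47, 2) again — its k=1 value — and the period has length 2.

[47; 47, 94]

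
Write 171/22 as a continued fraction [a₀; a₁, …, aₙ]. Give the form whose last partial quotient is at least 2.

[7; 1, 3, 2, 2]

171 = 7*22 + 17
22 = 1*17 + 5
17 = 3*5 + 2
5 = 2*2 + 1
2 = 2*1 + 0  (stop)
So 171/22 = [7; 1, 3, 2, 2].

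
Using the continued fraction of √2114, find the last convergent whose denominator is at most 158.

2115/46

√2114 = [45; 1, 44, 1, 90, …] (period length 4).
Convergents:
  p_0/q_0 = 45/1
  p_1/q_1 = 46/1
  p_2/q_2 = 2069/45
  p_3/q_3 = 2115/46
  p_4/q_4 = 192419/4185
q_3 = 46 ≤ 158 < 4185 = q_4, so the answer is 2115/46.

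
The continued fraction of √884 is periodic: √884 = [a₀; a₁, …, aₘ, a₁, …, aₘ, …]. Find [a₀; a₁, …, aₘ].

[29; 1, 2, 1, 2, 1, 2, 1, 58]

a₀ = ⌊√884⌋ = 29.
With m₀=0, d₀=1 and mₖ₊₁ = dₖaₖ − mₖ, dₖ₊₁ = (n − mₖ₊₁²)/dₖ, aₖ₊₁ = ⌊(a₀+mₖ₊₁)/dₖ₊₁⌋:
  k=1: m=29, d=43, a=1
  k=2: m=14, d=16, a=2
  k=3: m=18, d=35, a=1
  k=4: m=17, d=17, a=2
  k=5: m=17, d=35, a=1
  k=6: m=18, d=16, a=2
  k=7: m=14, d=43, a=1
  k=8: m=29, d=1, a=58
d=1 and a=2a₀=58 at k=8, so the next step gives (m, d) = (29, 43) again — its k=1 value — and the period has length 8.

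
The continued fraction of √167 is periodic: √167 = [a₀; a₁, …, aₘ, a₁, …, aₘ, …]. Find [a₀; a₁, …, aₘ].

[12; 1, 11, 1, 24]

a₀ = ⌊√167⌋ = 12.
With m₀=0, d₀=1 and mₖ₊₁ = dₖaₖ − mₖ, dₖ₊₁ = (n − mₖ₊₁²)/dₖ, aₖ₊₁ = ⌊(a₀+mₖ₊₁)/dₖ₊₁⌋:
  k=1: m=12, d=23, a=1
  k=2: m=11, d=2, a=11
  k=3: m=11, d=23, a=1
  k=4: m=12, d=1, a=24
d=1 and a=2a₀=24 at k=4, so the next step gives (m, d) = (12, 23) again — its k=1 value — and the period has length 4.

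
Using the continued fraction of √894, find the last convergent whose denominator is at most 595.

17611/589

√894 = [29; 1, 8, 1, 58, …] (period length 4).
Convergents:
  p_0/q_0 = 29/1
  p_1/q_1 = 30/1
  p_2/q_2 = 269/9
  p_3/q_3 = 299/10
  p_4/q_4 = 17611/589
  p_5/q_5 = 17910/599
q_4 = 589 ≤ 595 < 599 = q_5, so the answer is 17611/589.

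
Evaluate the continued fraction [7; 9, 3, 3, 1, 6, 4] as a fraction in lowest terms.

24144/3397

Using pₖ = aₖpₖ₋₁ + pₖ₋₂ and qₖ = aₖqₖ₋₁ + qₖ₋₂:
  k=0: a=7, p=7, q=1
  k=1: a=9, p=64, q=9
  k=2: a=3, p=199, q=28
  k=3: a=3, p=661, q=93
  k=4: a=1, p=860, q=121
  k=5: a=6, p=5821, q=819
  k=6: a=4, p=24144, q=3397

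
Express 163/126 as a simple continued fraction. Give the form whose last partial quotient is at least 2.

[1; 3, 2, 2, 7]

163 = 1*126 + 37
126 = 3*37 + 15
37 = 2*15 + 7
15 = 2*7 + 1
7 = 7*1 + 0  (stop)
So 163/126 = [1; 3, 2, 2, 7].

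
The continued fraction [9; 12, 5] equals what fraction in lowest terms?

554/61

Fold from the inside: start with 5/1.
  12 + 1/5 = 61/5
  9 + 5/61 = 554/61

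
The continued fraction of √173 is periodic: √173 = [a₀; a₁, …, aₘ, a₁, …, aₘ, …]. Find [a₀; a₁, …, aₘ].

a₀ = ⌊√173⌋ = 13.
With m₀=0, d₀=1 and mₖ₊₁ = dₖaₖ − mₖ, dₖ₊₁ = (n − mₖ₊₁²)/dₖ, aₖ₊₁ = ⌊(a₀+mₖ₊₁)/dₖ₊₁⌋:
  k=1: m=13, d=4, a=6
  k=2: m=11, d=13, a=1
  k=3: m=2, d=13, a=1
  k=4: m=11, d=4, a=6
  k=5: m=13, d=1, a=26
d=1 and a=2a₀=26 at k=5, so the next step gives (m, d) = (13, 4) again — its k=1 value — and the period has length 5.

[13; 6, 1, 1, 6, 26]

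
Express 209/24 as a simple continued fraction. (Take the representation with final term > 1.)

209 = 8×24 + 17
24 = 1×17 + 7
17 = 2×7 + 3
7 = 2×3 + 1
3 = 3×1 + 0  (stop)
So 209/24 = [8; 1, 2, 2, 3].

[8; 1, 2, 2, 3]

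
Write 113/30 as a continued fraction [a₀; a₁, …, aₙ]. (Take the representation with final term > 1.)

[3; 1, 3, 3, 2]

113 = 3·30 + 23
30 = 1·23 + 7
23 = 3·7 + 2
7 = 3·2 + 1
2 = 2·1 + 0  (stop)
So 113/30 = [3; 1, 3, 3, 2].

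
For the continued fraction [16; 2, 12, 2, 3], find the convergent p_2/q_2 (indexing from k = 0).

Using pₖ = aₖpₖ₋₁ + pₖ₋₂, qₖ = aₖqₖ₋₁ + qₖ₋₂ (with p₋₁=1, p₋₂=0, q₋₁=0, q₋₂=1):
  k=0: a=16, p=16, q=1
  k=1: a=2, p=33, q=2
  k=2: a=12, p=412, q=25

412/25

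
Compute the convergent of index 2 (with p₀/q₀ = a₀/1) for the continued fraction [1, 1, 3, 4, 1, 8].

7/4

Using pₖ = aₖpₖ₋₁ + pₖ₋₂, qₖ = aₖqₖ₋₁ + qₖ₋₂ (with p₋₁=1, p₋₂=0, q₋₁=0, q₋₂=1):
  k=0: a=1, p=1, q=1
  k=1: a=1, p=2, q=1
  k=2: a=3, p=7, q=4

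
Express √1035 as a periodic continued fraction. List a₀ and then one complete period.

[32; 5, 1, 5, 64]

a₀ = ⌊√1035⌋ = 32.
With m₀=0, d₀=1 and mₖ₊₁ = dₖaₖ − mₖ, dₖ₊₁ = (n − mₖ₊₁²)/dₖ, aₖ₊₁ = ⌊(a₀+mₖ₊₁)/dₖ₊₁⌋:
  k=1: m=32, d=11, a=5
  k=2: m=23, d=46, a=1
  k=3: m=23, d=11, a=5
  k=4: m=32, d=1, a=64
d=1 and a=2a₀=64 at k=4, so the next step gives (m, d) = (32, 11) again — its k=1 value — and the period has length 4.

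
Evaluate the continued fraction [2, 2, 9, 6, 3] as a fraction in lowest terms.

908/367

Fold from the inside: start with 3/1.
  6 + 1/3 = 19/3
  9 + 3/19 = 174/19
  2 + 19/174 = 367/174
  2 + 174/367 = 908/367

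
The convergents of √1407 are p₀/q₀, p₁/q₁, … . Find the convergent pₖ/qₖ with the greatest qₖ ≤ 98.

1913/51

√1407 = [37; 1, 1, 24, 1, 1, 74, …] (period length 6).
Convergents:
  p_0/q_0 = 37/1
  p_1/q_1 = 38/1
  p_2/q_2 = 75/2
  p_3/q_3 = 1838/49
  p_4/q_4 = 1913/51
  p_5/q_5 = 3751/100
q_4 = 51 ≤ 98 < 100 = q_5, so the answer is 1913/51.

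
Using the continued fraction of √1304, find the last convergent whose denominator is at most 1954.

√1304 = [36; 9, 72, …] (period length 2).
Convergents:
  p_0/q_0 = 36/1
  p_1/q_1 = 325/9
  p_2/q_2 = 23436/649
  p_3/q_3 = 211249/5850
q_2 = 649 ≤ 1954 < 5850 = q_3, so the answer is 23436/649.

23436/649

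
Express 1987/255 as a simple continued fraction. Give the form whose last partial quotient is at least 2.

1987 = 7×255 + 202
255 = 1×202 + 53
202 = 3×53 + 43
53 = 1×43 + 10
43 = 4×10 + 3
10 = 3×3 + 1
3 = 3×1 + 0  (stop)
So 1987/255 = [7; 1, 3, 1, 4, 3, 3].

[7; 1, 3, 1, 4, 3, 3]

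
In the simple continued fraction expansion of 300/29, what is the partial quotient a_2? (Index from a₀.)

1

300 = 10·29 + 10   →  a_0 = 10
29 = 2·10 + 9   →  a_1 = 2
10 = 1·9 + 1   →  a_2 = 1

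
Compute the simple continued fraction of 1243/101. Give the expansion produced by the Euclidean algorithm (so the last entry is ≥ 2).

[12; 3, 3, 1, 7]

1243 = 12·101 + 31
101 = 3·31 + 8
31 = 3·8 + 7
8 = 1·7 + 1
7 = 7·1 + 0  (stop)
So 1243/101 = [12; 3, 3, 1, 7].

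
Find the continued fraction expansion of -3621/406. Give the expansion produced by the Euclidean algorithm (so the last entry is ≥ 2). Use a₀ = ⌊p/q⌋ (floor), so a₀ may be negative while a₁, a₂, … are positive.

[-9; 12, 3, 3, 3]

-3621 = -9·406 + 33
406 = 12·33 + 10
33 = 3·10 + 3
10 = 3·3 + 1
3 = 3·1 + 0  (stop)
So -3621/406 = [-9; 12, 3, 3, 3].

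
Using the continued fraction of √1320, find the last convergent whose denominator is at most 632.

√1320 = [36; 3, 72, …] (period length 2).
Convergents:
  p_0/q_0 = 36/1
  p_1/q_1 = 109/3
  p_2/q_2 = 7884/217
  p_3/q_3 = 23761/654
q_2 = 217 ≤ 632 < 654 = q_3, so the answer is 7884/217.

7884/217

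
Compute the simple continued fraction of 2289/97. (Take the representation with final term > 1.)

[23; 1, 1, 2, 19]

2289 = 23·97 + 58
97 = 1·58 + 39
58 = 1·39 + 19
39 = 2·19 + 1
19 = 19·1 + 0  (stop)
So 2289/97 = [23; 1, 1, 2, 19].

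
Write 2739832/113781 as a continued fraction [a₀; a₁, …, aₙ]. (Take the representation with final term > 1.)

[24; 12, 1, 1, 12, 19, 19]

2739832 = 24×113781 + 9088
113781 = 12×9088 + 4725
9088 = 1×4725 + 4363
4725 = 1×4363 + 362
4363 = 12×362 + 19
362 = 19×19 + 1
19 = 19×1 + 0  (stop)
So 2739832/113781 = [24; 12, 1, 1, 12, 19, 19].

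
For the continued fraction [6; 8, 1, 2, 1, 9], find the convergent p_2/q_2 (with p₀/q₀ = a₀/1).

55/9

Using pₖ = aₖpₖ₋₁ + pₖ₋₂, qₖ = aₖqₖ₋₁ + qₖ₋₂ (with p₋₁=1, p₋₂=0, q₋₁=0, q₋₂=1):
  k=0: a=6, p=6, q=1
  k=1: a=8, p=49, q=8
  k=2: a=1, p=55, q=9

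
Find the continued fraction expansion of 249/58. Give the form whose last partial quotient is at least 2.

249 = 4*58 + 17
58 = 3*17 + 7
17 = 2*7 + 3
7 = 2*3 + 1
3 = 3*1 + 0  (stop)
So 249/58 = [4; 3, 2, 2, 3].

[4; 3, 2, 2, 3]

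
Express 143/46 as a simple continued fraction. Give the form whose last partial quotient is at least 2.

143 = 3×46 + 5
46 = 9×5 + 1
5 = 5×1 + 0  (stop)
So 143/46 = [3; 9, 5].

[3; 9, 5]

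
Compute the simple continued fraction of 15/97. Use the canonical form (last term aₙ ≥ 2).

[0; 6, 2, 7]

15 = 0×97 + 15
97 = 6×15 + 7
15 = 2×7 + 1
7 = 7×1 + 0  (stop)
So 15/97 = [0; 6, 2, 7].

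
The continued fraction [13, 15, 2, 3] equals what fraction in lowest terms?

Using pₖ = aₖpₖ₋₁ + pₖ₋₂ and qₖ = aₖqₖ₋₁ + qₖ₋₂:
  k=0: a=13, p=13, q=1
  k=1: a=15, p=196, q=15
  k=2: a=2, p=405, q=31
  k=3: a=3, p=1411, q=108

1411/108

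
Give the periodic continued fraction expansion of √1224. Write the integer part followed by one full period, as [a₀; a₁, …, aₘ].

a₀ = ⌊√1224⌋ = 34.
With m₀=0, d₀=1 and mₖ₊₁ = dₖaₖ − mₖ, dₖ₊₁ = (n − mₖ₊₁²)/dₖ, aₖ₊₁ = ⌊(a₀+mₖ₊₁)/dₖ₊₁⌋:
  k=1: m=34, d=68, a=1
  k=2: m=34, d=1, a=68
d=1 and a=2a₀=68 at k=2, so the next step gives (m, d) = (34, 68) again — its k=1 value — and the period has length 2.

[34; 1, 68]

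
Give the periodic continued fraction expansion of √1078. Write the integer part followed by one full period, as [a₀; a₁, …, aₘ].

a₀ = ⌊√1078⌋ = 32.
With m₀=0, d₀=1 and mₖ₊₁ = dₖaₖ − mₖ, dₖ₊₁ = (n − mₖ₊₁²)/dₖ, aₖ₊₁ = ⌊(a₀+mₖ₊₁)/dₖ₊₁⌋:
  k=1: m=32, d=54, a=1
  k=2: m=22, d=11, a=4
  k=3: m=22, d=54, a=1
  k=4: m=32, d=1, a=64
d=1 and a=2a₀=64 at k=4, so the next step gives (m, d) = (32, 54) again — its k=1 value — and the period has length 4.

[32; 1, 4, 1, 64]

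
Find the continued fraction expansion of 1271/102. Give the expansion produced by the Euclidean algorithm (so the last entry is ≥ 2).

[12; 2, 5, 1, 7]

1271 = 12·102 + 47
102 = 2·47 + 8
47 = 5·8 + 7
8 = 1·7 + 1
7 = 7·1 + 0  (stop)
So 1271/102 = [12; 2, 5, 1, 7].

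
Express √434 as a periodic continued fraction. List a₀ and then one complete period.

[20; 1, 4, 1, 40]

a₀ = ⌊√434⌋ = 20.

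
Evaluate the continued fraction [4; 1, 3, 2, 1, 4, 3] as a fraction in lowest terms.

Fold from the inside: start with 3/1.
  4 + 1/3 = 13/3
  1 + 3/13 = 16/13
  2 + 13/16 = 45/16
  3 + 16/45 = 151/45
  1 + 45/151 = 196/151
  4 + 151/196 = 935/196

935/196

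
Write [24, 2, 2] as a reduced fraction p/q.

Fold from the inside: start with 2/1.
  2 + 1/2 = 5/2
  24 + 2/5 = 122/5

122/5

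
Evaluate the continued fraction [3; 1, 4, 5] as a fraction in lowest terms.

99/26

Using pₖ = aₖpₖ₋₁ + pₖ₋₂ and qₖ = aₖqₖ₋₁ + qₖ₋₂:
  k=0: a=3, p=3, q=1
  k=1: a=1, p=4, q=1
  k=2: a=4, p=19, q=5
  k=3: a=5, p=99, q=26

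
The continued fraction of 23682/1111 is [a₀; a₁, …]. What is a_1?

3

23682 = 21·1111 + 351   →  a_0 = 21
1111 = 3·351 + 58   →  a_1 = 3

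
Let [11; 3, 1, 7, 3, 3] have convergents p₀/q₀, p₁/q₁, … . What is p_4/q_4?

1092/97

Using pₖ = aₖpₖ₋₁ + pₖ₋₂, qₖ = aₖqₖ₋₁ + qₖ₋₂ (with p₋₁=1, p₋₂=0, q₋₁=0, q₋₂=1):
  k=0: a=11, p=11, q=1
  k=1: a=3, p=34, q=3
  k=2: a=1, p=45, q=4
  k=3: a=7, p=349, q=31
  k=4: a=3, p=1092, q=97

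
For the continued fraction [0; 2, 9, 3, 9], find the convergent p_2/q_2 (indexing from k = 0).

Using pₖ = aₖpₖ₋₁ + pₖ₋₂, qₖ = aₖqₖ₋₁ + qₖ₋₂ (with p₋₁=1, p₋₂=0, q₋₁=0, q₋₂=1):
  k=0: a=0, p=0, q=1
  k=1: a=2, p=1, q=2
  k=2: a=9, p=9, q=19

9/19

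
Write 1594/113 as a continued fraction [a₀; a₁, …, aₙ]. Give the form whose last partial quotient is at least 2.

[14; 9, 2, 2, 2]

1594 = 14·113 + 12
113 = 9·12 + 5
12 = 2·5 + 2
5 = 2·2 + 1
2 = 2·1 + 0  (stop)
So 1594/113 = [14; 9, 2, 2, 2].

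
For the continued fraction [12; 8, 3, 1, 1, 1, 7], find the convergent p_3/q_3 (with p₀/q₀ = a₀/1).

400/33

Using pₖ = aₖpₖ₋₁ + pₖ₋₂, qₖ = aₖqₖ₋₁ + qₖ₋₂ (with p₋₁=1, p₋₂=0, q₋₁=0, q₋₂=1):
  k=0: a=12, p=12, q=1
  k=1: a=8, p=97, q=8
  k=2: a=3, p=303, q=25
  k=3: a=1, p=400, q=33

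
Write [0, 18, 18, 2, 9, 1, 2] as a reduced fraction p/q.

1127/20347

Using pₖ = aₖpₖ₋₁ + pₖ₋₂ and qₖ = aₖqₖ₋₁ + qₖ₋₂:
  k=0: a=0, p=0, q=1
  k=1: a=18, p=1, q=18
  k=2: a=18, p=18, q=325
  k=3: a=2, p=37, q=668
  k=4: a=9, p=351, q=6337
  k=5: a=1, p=388, q=7005
  k=6: a=2, p=1127, q=20347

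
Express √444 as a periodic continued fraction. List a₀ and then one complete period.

a₀ = ⌊√444⌋ = 21.
With m₀=0, d₀=1 and mₖ₊₁ = dₖaₖ − mₖ, dₖ₊₁ = (n − mₖ₊₁²)/dₖ, aₖ₊₁ = ⌊(a₀+mₖ₊₁)/dₖ₊₁⌋:
  k=1: m=21, d=3, a=14
  k=2: m=21, d=1, a=42
d=1 and a=2a₀=42 at k=2, so the next step gives (m, d) = (21, 3) again — its k=1 value — and the period has length 2.

[21; 14, 42]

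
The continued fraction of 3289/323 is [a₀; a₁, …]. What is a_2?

2

3289 = 10·323 + 59   →  a_0 = 10
323 = 5·59 + 28   →  a_1 = 5
59 = 2·28 + 3   →  a_2 = 2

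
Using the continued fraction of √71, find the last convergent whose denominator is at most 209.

1483/176

√71 = [8; 2, 2, 1, 7, 1, 2, 2, 16, …] (period length 8).
Convergents:
  p_0/q_0 = 8/1
  p_1/q_1 = 17/2
  p_2/q_2 = 42/5
  p_3/q_3 = 59/7
  p_4/q_4 = 455/54
  p_5/q_5 = 514/61
  p_6/q_6 = 1483/176
  p_7/q_7 = 3480/413
q_6 = 176 ≤ 209 < 413 = q_7, so the answer is 1483/176.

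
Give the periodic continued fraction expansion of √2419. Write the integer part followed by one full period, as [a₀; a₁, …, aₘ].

a₀ = ⌊√2419⌋ = 49.
With m₀=0, d₀=1 and mₖ₊₁ = dₖaₖ − mₖ, dₖ₊₁ = (n − mₖ₊₁²)/dₖ, aₖ₊₁ = ⌊(a₀+mₖ₊₁)/dₖ₊₁⌋:
  k=1: m=49, d=18, a=5
  k=2: m=41, d=41, a=2
  k=3: m=41, d=18, a=5
  k=4: m=49, d=1, a=98
d=1 and a=2a₀=98 at k=4, so the next step gives (m, d) = (49, 18) again — its k=1 value — and the period has length 4.

[49; 5, 2, 5, 98]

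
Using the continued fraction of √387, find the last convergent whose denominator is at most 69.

1141/58

√387 = [19; 1, 2, 19, 2, 1, 38, …] (period length 6).
Convergents:
  p_0/q_0 = 19/1
  p_1/q_1 = 20/1
  p_2/q_2 = 59/3
  p_3/q_3 = 1141/58
  p_4/q_4 = 2341/119
q_3 = 58 ≤ 69 < 119 = q_4, so the answer is 1141/58.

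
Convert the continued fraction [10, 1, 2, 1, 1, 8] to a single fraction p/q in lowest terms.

Fold from the inside: start with 8/1.
  1 + 1/8 = 9/8
  1 + 8/9 = 17/9
  2 + 9/17 = 43/17
  1 + 17/43 = 60/43
  10 + 43/60 = 643/60

643/60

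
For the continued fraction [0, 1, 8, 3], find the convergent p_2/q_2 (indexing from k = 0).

Using pₖ = aₖpₖ₋₁ + pₖ₋₂, qₖ = aₖqₖ₋₁ + qₖ₋₂ (with p₋₁=1, p₋₂=0, q₋₁=0, q₋₂=1):
  k=0: a=0, p=0, q=1
  k=1: a=1, p=1, q=1
  k=2: a=8, p=8, q=9

8/9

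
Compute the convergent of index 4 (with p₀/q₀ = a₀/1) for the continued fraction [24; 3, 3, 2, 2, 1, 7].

Using pₖ = aₖpₖ₋₁ + pₖ₋₂, qₖ = aₖqₖ₋₁ + qₖ₋₂ (with p₋₁=1, p₋₂=0, q₋₁=0, q₋₂=1):
  k=0: a=24, p=24, q=1
  k=1: a=3, p=73, q=3
  k=2: a=3, p=243, q=10
  k=3: a=2, p=559, q=23
  k=4: a=2, p=1361, q=56

1361/56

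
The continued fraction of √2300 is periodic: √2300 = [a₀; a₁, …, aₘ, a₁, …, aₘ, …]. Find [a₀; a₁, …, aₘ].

[47; 1, 22, 1, 94]

a₀ = ⌊√2300⌋ = 47.
With m₀=0, d₀=1 and mₖ₊₁ = dₖaₖ − mₖ, dₖ₊₁ = (n − mₖ₊₁²)/dₖ, aₖ₊₁ = ⌊(a₀+mₖ₊₁)/dₖ₊₁⌋:
  k=1: m=47, d=91, a=1
  k=2: m=44, d=4, a=22
  k=3: m=44, d=91, a=1
  k=4: m=47, d=1, a=94
d=1 and a=2a₀=94 at k=4, so the next step gives (m, d) = (47, 91) again — its k=1 value — and the period has length 4.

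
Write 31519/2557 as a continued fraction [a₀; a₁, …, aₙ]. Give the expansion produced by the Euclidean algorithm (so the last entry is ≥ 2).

[12; 3, 16, 17, 3]

31519 = 12*2557 + 835
2557 = 3*835 + 52
835 = 16*52 + 3
52 = 17*3 + 1
3 = 3*1 + 0  (stop)
So 31519/2557 = [12; 3, 16, 17, 3].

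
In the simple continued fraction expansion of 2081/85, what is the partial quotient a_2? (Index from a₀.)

2081 = 24·85 + 41   →  a_0 = 24
85 = 2·41 + 3   →  a_1 = 2
41 = 13·3 + 2   →  a_2 = 13

13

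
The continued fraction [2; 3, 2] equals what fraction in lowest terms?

16/7

Using pₖ = aₖpₖ₋₁ + pₖ₋₂ and qₖ = aₖqₖ₋₁ + qₖ₋₂:
  k=0: a=2, p=2, q=1
  k=1: a=3, p=7, q=3
  k=2: a=2, p=16, q=7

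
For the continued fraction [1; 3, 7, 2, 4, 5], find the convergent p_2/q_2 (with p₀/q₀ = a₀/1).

Using pₖ = aₖpₖ₋₁ + pₖ₋₂, qₖ = aₖqₖ₋₁ + qₖ₋₂ (with p₋₁=1, p₋₂=0, q₋₁=0, q₋₂=1):
  k=0: a=1, p=1, q=1
  k=1: a=3, p=4, q=3
  k=2: a=7, p=29, q=22

29/22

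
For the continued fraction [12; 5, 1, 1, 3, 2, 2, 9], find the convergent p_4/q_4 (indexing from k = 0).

Using pₖ = aₖpₖ₋₁ + pₖ₋₂, qₖ = aₖqₖ₋₁ + qₖ₋₂ (with p₋₁=1, p₋₂=0, q₋₁=0, q₋₂=1):
  k=0: a=12, p=12, q=1
  k=1: a=5, p=61, q=5
  k=2: a=1, p=73, q=6
  k=3: a=1, p=134, q=11
  k=4: a=3, p=475, q=39

475/39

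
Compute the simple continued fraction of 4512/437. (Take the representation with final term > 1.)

4512 = 10*437 + 142
437 = 3*142 + 11
142 = 12*11 + 10
11 = 1*10 + 1
10 = 10*1 + 0  (stop)
So 4512/437 = [10; 3, 12, 1, 10].

[10; 3, 12, 1, 10]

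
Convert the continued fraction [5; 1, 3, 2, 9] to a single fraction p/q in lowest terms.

491/85

Using pₖ = aₖpₖ₋₁ + pₖ₋₂ and qₖ = aₖqₖ₋₁ + qₖ₋₂:
  k=0: a=5, p=5, q=1
  k=1: a=1, p=6, q=1
  k=2: a=3, p=23, q=4
  k=3: a=2, p=52, q=9
  k=4: a=9, p=491, q=85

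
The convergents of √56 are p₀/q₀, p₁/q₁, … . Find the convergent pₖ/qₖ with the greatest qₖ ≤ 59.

√56 = [7; 2, 14, …] (period length 2).
Convergents:
  p_0/q_0 = 7/1
  p_1/q_1 = 15/2
  p_2/q_2 = 217/29
  p_3/q_3 = 449/60
q_2 = 29 ≤ 59 < 60 = q_3, so the answer is 217/29.

217/29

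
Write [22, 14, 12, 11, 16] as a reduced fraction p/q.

665154/30137

Fold from the inside: start with 16/1.
  11 + 1/16 = 177/16
  12 + 16/177 = 2140/177
  14 + 177/2140 = 30137/2140
  22 + 2140/30137 = 665154/30137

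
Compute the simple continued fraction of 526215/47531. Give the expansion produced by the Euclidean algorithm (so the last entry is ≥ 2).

526215 = 11·47531 + 3374
47531 = 14·3374 + 295
3374 = 11·295 + 129
295 = 2·129 + 37
129 = 3·37 + 18
37 = 2·18 + 1
18 = 18·1 + 0  (stop)
So 526215/47531 = [11; 14, 11, 2, 3, 2, 18].

[11; 14, 11, 2, 3, 2, 18]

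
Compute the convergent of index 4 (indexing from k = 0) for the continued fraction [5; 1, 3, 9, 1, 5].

236/41

Using pₖ = aₖpₖ₋₁ + pₖ₋₂, qₖ = aₖqₖ₋₁ + qₖ₋₂ (with p₋₁=1, p₋₂=0, q₋₁=0, q₋₂=1):
  k=0: a=5, p=5, q=1
  k=1: a=1, p=6, q=1
  k=2: a=3, p=23, q=4
  k=3: a=9, p=213, q=37
  k=4: a=1, p=236, q=41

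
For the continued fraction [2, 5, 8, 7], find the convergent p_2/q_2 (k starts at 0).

90/41

Using pₖ = aₖpₖ₋₁ + pₖ₋₂, qₖ = aₖqₖ₋₁ + qₖ₋₂ (with p₋₁=1, p₋₂=0, q₋₁=0, q₋₂=1):
  k=0: a=2, p=2, q=1
  k=1: a=5, p=11, q=5
  k=2: a=8, p=90, q=41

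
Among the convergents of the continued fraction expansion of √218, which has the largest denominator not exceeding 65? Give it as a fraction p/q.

251/17

√218 = [14; 1, 3, 3, 1, 28, …] (period length 5).
Convergents:
  p_0/q_0 = 14/1
  p_1/q_1 = 15/1
  p_2/q_2 = 59/4
  p_3/q_3 = 192/13
  p_4/q_4 = 251/17
  p_5/q_5 = 7220/489
q_4 = 17 ≤ 65 < 489 = q_5, so the answer is 251/17.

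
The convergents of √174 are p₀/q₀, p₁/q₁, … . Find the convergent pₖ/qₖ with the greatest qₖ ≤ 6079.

√174 = [13; 5, 4, 5, 26, …] (period length 4).
Convergents:
  p_0/q_0 = 13/1
  p_1/q_1 = 66/5
  p_2/q_2 = 277/21
  p_3/q_3 = 1451/110
  p_4/q_4 = 38003/2881
  p_5/q_5 = 191466/14515
q_4 = 2881 ≤ 6079 < 14515 = q_5, so the answer is 38003/2881.

38003/2881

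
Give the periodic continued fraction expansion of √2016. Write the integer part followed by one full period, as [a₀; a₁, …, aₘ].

a₀ = ⌊√2016⌋ = 44.

[44; 1, 8, 1, 88]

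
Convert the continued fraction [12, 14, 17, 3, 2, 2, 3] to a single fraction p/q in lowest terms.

Using pₖ = aₖpₖ₋₁ + pₖ₋₂ and qₖ = aₖqₖ₋₁ + qₖ₋₂:
  k=0: a=12, p=12, q=1
  k=1: a=14, p=169, q=14
  k=2: a=17, p=2885, q=239
  k=3: a=3, p=8824, q=731
  k=4: a=2, p=20533, q=1701
  k=5: a=2, p=49890, q=4133
  k=6: a=3, p=170203, q=14100

170203/14100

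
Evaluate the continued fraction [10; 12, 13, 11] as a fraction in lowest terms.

17534/1739

Fold from the inside: start with 11/1.
  13 + 1/11 = 144/11
  12 + 11/144 = 1739/144
  10 + 144/1739 = 17534/1739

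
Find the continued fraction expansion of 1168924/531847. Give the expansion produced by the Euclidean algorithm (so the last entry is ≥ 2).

[2; 5, 18, 2, 8, 6, 3, 17]

1168924 = 2*531847 + 105230
531847 = 5*105230 + 5697
105230 = 18*5697 + 2684
5697 = 2*2684 + 329
2684 = 8*329 + 52
329 = 6*52 + 17
52 = 3*17 + 1
17 = 17*1 + 0  (stop)
So 1168924/531847 = [2; 5, 18, 2, 8, 6, 3, 17].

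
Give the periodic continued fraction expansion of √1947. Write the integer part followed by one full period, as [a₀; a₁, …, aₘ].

a₀ = ⌊√1947⌋ = 44.
With m₀=0, d₀=1 and mₖ₊₁ = dₖaₖ − mₖ, dₖ₊₁ = (n − mₖ₊₁²)/dₖ, aₖ₊₁ = ⌊(a₀+mₖ₊₁)/dₖ₊₁⌋:
  k=1: m=44, d=11, a=8
  k=2: m=44, d=1, a=88
d=1 and a=2a₀=88 at k=2, so the next step gives (m, d) = (44, 11) again — its k=1 value — and the period has length 2.

[44; 8, 88]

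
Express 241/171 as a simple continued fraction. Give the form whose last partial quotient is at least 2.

241 = 1*171 + 70
171 = 2*70 + 31
70 = 2*31 + 8
31 = 3*8 + 7
8 = 1*7 + 1
7 = 7*1 + 0  (stop)
So 241/171 = [1; 2, 2, 3, 1, 7].

[1; 2, 2, 3, 1, 7]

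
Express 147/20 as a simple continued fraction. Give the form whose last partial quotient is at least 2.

[7; 2, 1, 6]

147 = 7·20 + 7
20 = 2·7 + 6
7 = 1·6 + 1
6 = 6·1 + 0  (stop)
So 147/20 = [7; 2, 1, 6].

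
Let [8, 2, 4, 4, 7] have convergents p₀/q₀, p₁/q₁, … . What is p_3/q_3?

321/38

Using pₖ = aₖpₖ₋₁ + pₖ₋₂, qₖ = aₖqₖ₋₁ + qₖ₋₂ (with p₋₁=1, p₋₂=0, q₋₁=0, q₋₂=1):
  k=0: a=8, p=8, q=1
  k=1: a=2, p=17, q=2
  k=2: a=4, p=76, q=9
  k=3: a=4, p=321, q=38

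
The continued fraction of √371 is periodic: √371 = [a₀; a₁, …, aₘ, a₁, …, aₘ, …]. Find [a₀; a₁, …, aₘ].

[19; 3, 1, 4, 1, 3, 38]

a₀ = ⌊√371⌋ = 19.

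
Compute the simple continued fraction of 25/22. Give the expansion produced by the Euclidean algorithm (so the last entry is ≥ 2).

25 = 1*22 + 3
22 = 7*3 + 1
3 = 3*1 + 0  (stop)
So 25/22 = [1; 7, 3].

[1; 7, 3]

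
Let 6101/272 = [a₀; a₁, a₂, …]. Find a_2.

6101 = 22·272 + 117   →  a_0 = 22
272 = 2·117 + 38   →  a_1 = 2
117 = 3·38 + 3   →  a_2 = 3

3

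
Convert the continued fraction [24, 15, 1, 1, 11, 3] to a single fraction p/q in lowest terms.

Fold from the inside: start with 3/1.
  11 + 1/3 = 34/3
  1 + 3/34 = 37/34
  1 + 34/37 = 71/37
  15 + 37/71 = 1102/71
  24 + 71/1102 = 26519/1102

26519/1102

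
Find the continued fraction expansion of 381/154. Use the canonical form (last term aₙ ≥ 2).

381 = 2*154 + 73
154 = 2*73 + 8
73 = 9*8 + 1
8 = 8*1 + 0  (stop)
So 381/154 = [2; 2, 9, 8].

[2; 2, 9, 8]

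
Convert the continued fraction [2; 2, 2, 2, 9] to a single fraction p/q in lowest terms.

273/113

Using pₖ = aₖpₖ₋₁ + pₖ₋₂ and qₖ = aₖqₖ₋₁ + qₖ₋₂:
  k=0: a=2, p=2, q=1
  k=1: a=2, p=5, q=2
  k=2: a=2, p=12, q=5
  k=3: a=2, p=29, q=12
  k=4: a=9, p=273, q=113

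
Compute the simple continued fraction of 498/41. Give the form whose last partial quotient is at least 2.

[12; 6, 1, 5]

498 = 12·41 + 6
41 = 6·6 + 5
6 = 1·5 + 1
5 = 5·1 + 0  (stop)
So 498/41 = [12; 6, 1, 5].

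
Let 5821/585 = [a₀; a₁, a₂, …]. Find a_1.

5821 = 9·585 + 556   →  a_0 = 9
585 = 1·556 + 29   →  a_1 = 1

1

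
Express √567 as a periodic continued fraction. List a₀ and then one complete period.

a₀ = ⌊√567⌋ = 23.
With m₀=0, d₀=1 and mₖ₊₁ = dₖaₖ − mₖ, dₖ₊₁ = (n − mₖ₊₁²)/dₖ, aₖ₊₁ = ⌊(a₀+mₖ₊₁)/dₖ₊₁⌋:
  k=1: m=23, d=38, a=1
  k=2: m=15, d=9, a=4
  k=3: m=21, d=14, a=3
  k=4: m=21, d=9, a=4
  k=5: m=15, d=38, a=1
  k=6: m=23, d=1, a=46
d=1 and a=2a₀=46 at k=6, so the next step gives (m, d) = (23, 38) again — its k=1 value — and the period has length 6.

[23; 1, 4, 3, 4, 1, 46]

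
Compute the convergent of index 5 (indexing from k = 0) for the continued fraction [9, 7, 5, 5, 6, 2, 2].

22875/2503

Using pₖ = aₖpₖ₋₁ + pₖ₋₂, qₖ = aₖqₖ₋₁ + qₖ₋₂ (with p₋₁=1, p₋₂=0, q₋₁=0, q₋₂=1):
  k=0: a=9, p=9, q=1
  k=1: a=7, p=64, q=7
  k=2: a=5, p=329, q=36
  k=3: a=5, p=1709, q=187
  k=4: a=6, p=10583, q=1158
  k=5: a=2, p=22875, q=2503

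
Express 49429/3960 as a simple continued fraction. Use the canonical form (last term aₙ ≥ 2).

49429 = 12×3960 + 1909
3960 = 2×1909 + 142
1909 = 13×142 + 63
142 = 2×63 + 16
63 = 3×16 + 15
16 = 1×15 + 1
15 = 15×1 + 0  (stop)
So 49429/3960 = [12; 2, 13, 2, 3, 1, 15].

[12; 2, 13, 2, 3, 1, 15]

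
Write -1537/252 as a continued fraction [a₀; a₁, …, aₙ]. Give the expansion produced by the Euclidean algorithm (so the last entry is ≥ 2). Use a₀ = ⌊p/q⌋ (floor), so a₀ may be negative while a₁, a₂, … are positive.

-1537 = -7*252 + 227
252 = 1*227 + 25
227 = 9*25 + 2
25 = 12*2 + 1
2 = 2*1 + 0  (stop)
So -1537/252 = [-7; 1, 9, 12, 2].

[-7; 1, 9, 12, 2]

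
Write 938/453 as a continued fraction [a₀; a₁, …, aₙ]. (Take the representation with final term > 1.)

[2; 14, 6, 2, 2]

938 = 2·453 + 32
453 = 14·32 + 5
32 = 6·5 + 2
5 = 2·2 + 1
2 = 2·1 + 0  (stop)
So 938/453 = [2; 14, 6, 2, 2].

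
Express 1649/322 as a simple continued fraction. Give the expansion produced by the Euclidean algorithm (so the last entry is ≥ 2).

1649 = 5·322 + 39
322 = 8·39 + 10
39 = 3·10 + 9
10 = 1·9 + 1
9 = 9·1 + 0  (stop)
So 1649/322 = [5; 8, 3, 1, 9].

[5; 8, 3, 1, 9]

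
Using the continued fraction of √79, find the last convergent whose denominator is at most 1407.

11368/1279

√79 = [8; 1, 7, 1, 16, …] (period length 4).
Convergents:
  p_0/q_0 = 8/1
  p_1/q_1 = 9/1
  p_2/q_2 = 71/8
  p_3/q_3 = 80/9
  p_4/q_4 = 1351/152
  p_5/q_5 = 1431/161
  p_6/q_6 = 11368/1279
  p_7/q_7 = 12799/1440
q_6 = 1279 ≤ 1407 < 1440 = q_7, so the answer is 11368/1279.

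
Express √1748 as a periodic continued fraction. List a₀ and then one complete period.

[41; 1, 4, 4, 4, 1, 82]

a₀ = ⌊√1748⌋ = 41.
With m₀=0, d₀=1 and mₖ₊₁ = dₖaₖ − mₖ, dₖ₊₁ = (n − mₖ₊₁²)/dₖ, aₖ₊₁ = ⌊(a₀+mₖ₊₁)/dₖ₊₁⌋:
  k=1: m=41, d=67, a=1
  k=2: m=26, d=16, a=4
  k=3: m=38, d=19, a=4
  k=4: m=38, d=16, a=4
  k=5: m=26, d=67, a=1
  k=6: m=41, d=1, a=82
d=1 and a=2a₀=82 at k=6, so the next step gives (m, d) = (41, 67) again — its k=1 value — and the period has length 6.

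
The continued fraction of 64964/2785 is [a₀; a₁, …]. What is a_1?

3

64964 = 23·2785 + 909   →  a_0 = 23
2785 = 3·909 + 58   →  a_1 = 3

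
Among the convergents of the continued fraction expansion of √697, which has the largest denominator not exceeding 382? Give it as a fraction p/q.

6917/262

√697 = [26; 2, 2, 52, …] (period length 3).
Convergents:
  p_0/q_0 = 26/1
  p_1/q_1 = 53/2
  p_2/q_2 = 132/5
  p_3/q_3 = 6917/262
  p_4/q_4 = 13966/529
q_3 = 262 ≤ 382 < 529 = q_4, so the answer is 6917/262.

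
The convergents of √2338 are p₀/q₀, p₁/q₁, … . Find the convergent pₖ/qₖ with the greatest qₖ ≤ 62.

822/17

√2338 = [48; 2, 1, 5, 48, 5, 1, 2, 96, …] (period length 8).
Convergents:
  p_0/q_0 = 48/1
  p_1/q_1 = 97/2
  p_2/q_2 = 145/3
  p_3/q_3 = 822/17
  p_4/q_4 = 39601/819
q_3 = 17 ≤ 62 < 819 = q_4, so the answer is 822/17.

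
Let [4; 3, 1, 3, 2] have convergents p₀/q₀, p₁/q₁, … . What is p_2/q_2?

Using pₖ = aₖpₖ₋₁ + pₖ₋₂, qₖ = aₖqₖ₋₁ + qₖ₋₂ (with p₋₁=1, p₋₂=0, q₋₁=0, q₋₂=1):
  k=0: a=4, p=4, q=1
  k=1: a=3, p=13, q=3
  k=2: a=1, p=17, q=4

17/4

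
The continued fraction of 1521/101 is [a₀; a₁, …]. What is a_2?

1521 = 15·101 + 6   →  a_0 = 15
101 = 16·6 + 5   →  a_1 = 16
6 = 1·5 + 1   →  a_2 = 1

1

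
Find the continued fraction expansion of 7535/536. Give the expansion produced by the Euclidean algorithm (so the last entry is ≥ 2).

7535 = 14·536 + 31
536 = 17·31 + 9
31 = 3·9 + 4
9 = 2·4 + 1
4 = 4·1 + 0  (stop)
So 7535/536 = [14; 17, 3, 2, 4].

[14; 17, 3, 2, 4]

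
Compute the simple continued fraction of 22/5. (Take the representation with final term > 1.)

[4; 2, 2]

22 = 4*5 + 2
5 = 2*2 + 1
2 = 2*1 + 0  (stop)
So 22/5 = [4; 2, 2].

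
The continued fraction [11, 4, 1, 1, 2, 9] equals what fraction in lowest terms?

2423/216

Fold from the inside: start with 9/1.
  2 + 1/9 = 19/9
  1 + 9/19 = 28/19
  1 + 19/28 = 47/28
  4 + 28/47 = 216/47
  11 + 47/216 = 2423/216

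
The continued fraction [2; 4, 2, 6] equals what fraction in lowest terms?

Using pₖ = aₖpₖ₋₁ + pₖ₋₂ and qₖ = aₖqₖ₋₁ + qₖ₋₂:
  k=0: a=2, p=2, q=1
  k=1: a=4, p=9, q=4
  k=2: a=2, p=20, q=9
  k=3: a=6, p=129, q=58

129/58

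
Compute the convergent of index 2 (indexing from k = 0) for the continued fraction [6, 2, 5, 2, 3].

Using pₖ = aₖpₖ₋₁ + pₖ₋₂, qₖ = aₖqₖ₋₁ + qₖ₋₂ (with p₋₁=1, p₋₂=0, q₋₁=0, q₋₂=1):
  k=0: a=6, p=6, q=1
  k=1: a=2, p=13, q=2
  k=2: a=5, p=71, q=11

71/11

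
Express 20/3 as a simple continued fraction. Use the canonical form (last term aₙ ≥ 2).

[6; 1, 2]

20 = 6*3 + 2
3 = 1*2 + 1
2 = 2*1 + 0  (stop)
So 20/3 = [6; 1, 2].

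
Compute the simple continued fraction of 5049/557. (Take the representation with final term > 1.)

[9; 15, 2, 8, 2]

5049 = 9×557 + 36
557 = 15×36 + 17
36 = 2×17 + 2
17 = 8×2 + 1
2 = 2×1 + 0  (stop)
So 5049/557 = [9; 15, 2, 8, 2].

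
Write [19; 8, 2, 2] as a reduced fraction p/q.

Using pₖ = aₖpₖ₋₁ + pₖ₋₂ and qₖ = aₖqₖ₋₁ + qₖ₋₂:
  k=0: a=19, p=19, q=1
  k=1: a=8, p=153, q=8
  k=2: a=2, p=325, q=17
  k=3: a=2, p=803, q=42

803/42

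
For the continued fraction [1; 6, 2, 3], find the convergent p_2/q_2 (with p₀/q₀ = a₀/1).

15/13

Using pₖ = aₖpₖ₋₁ + pₖ₋₂, qₖ = aₖqₖ₋₁ + qₖ₋₂ (with p₋₁=1, p₋₂=0, q₋₁=0, q₋₂=1):
  k=0: a=1, p=1, q=1
  k=1: a=6, p=7, q=6
  k=2: a=2, p=15, q=13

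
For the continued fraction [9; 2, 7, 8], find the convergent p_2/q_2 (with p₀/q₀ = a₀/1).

142/15

Using pₖ = aₖpₖ₋₁ + pₖ₋₂, qₖ = aₖqₖ₋₁ + qₖ₋₂ (with p₋₁=1, p₋₂=0, q₋₁=0, q₋₂=1):
  k=0: a=9, p=9, q=1
  k=1: a=2, p=19, q=2
  k=2: a=7, p=142, q=15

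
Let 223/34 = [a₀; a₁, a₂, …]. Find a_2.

1

223 = 6·34 + 19   →  a_0 = 6
34 = 1·19 + 15   →  a_1 = 1
19 = 1·15 + 4   →  a_2 = 1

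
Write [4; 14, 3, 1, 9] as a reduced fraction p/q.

Using pₖ = aₖpₖ₋₁ + pₖ₋₂ and qₖ = aₖqₖ₋₁ + qₖ₋₂:
  k=0: a=4, p=4, q=1
  k=1: a=14, p=57, q=14
  k=2: a=3, p=175, q=43
  k=3: a=1, p=232, q=57
  k=4: a=9, p=2263, q=556

2263/556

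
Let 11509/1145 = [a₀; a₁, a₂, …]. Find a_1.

11509 = 10·1145 + 59   →  a_0 = 10
1145 = 19·59 + 24   →  a_1 = 19

19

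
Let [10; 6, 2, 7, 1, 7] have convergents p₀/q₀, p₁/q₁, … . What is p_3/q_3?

985/97

Using pₖ = aₖpₖ₋₁ + pₖ₋₂, qₖ = aₖqₖ₋₁ + qₖ₋₂ (with p₋₁=1, p₋₂=0, q₋₁=0, q₋₂=1):
  k=0: a=10, p=10, q=1
  k=1: a=6, p=61, q=6
  k=2: a=2, p=132, q=13
  k=3: a=7, p=985, q=97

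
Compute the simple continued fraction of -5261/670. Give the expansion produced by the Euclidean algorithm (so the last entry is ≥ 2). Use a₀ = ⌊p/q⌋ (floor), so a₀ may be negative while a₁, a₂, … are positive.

-5261 = -8*670 + 99
670 = 6*99 + 76
99 = 1*76 + 23
76 = 3*23 + 7
23 = 3*7 + 2
7 = 3*2 + 1
2 = 2*1 + 0  (stop)
So -5261/670 = [-8; 6, 1, 3, 3, 3, 2].

[-8; 6, 1, 3, 3, 3, 2]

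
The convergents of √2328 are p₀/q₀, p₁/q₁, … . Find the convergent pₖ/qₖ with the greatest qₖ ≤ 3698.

√2328 = [48; 4, 96, …] (period length 2).
Convergents:
  p_0/q_0 = 48/1
  p_1/q_1 = 193/4
  p_2/q_2 = 18576/385
  p_3/q_3 = 74497/1544
  p_4/q_4 = 7170288/148609
q_3 = 1544 ≤ 3698 < 148609 = q_4, so the answer is 74497/1544.

74497/1544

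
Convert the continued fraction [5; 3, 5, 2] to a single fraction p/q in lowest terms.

Fold from the inside: start with 2/1.
  5 + 1/2 = 11/2
  3 + 2/11 = 35/11
  5 + 11/35 = 186/35

186/35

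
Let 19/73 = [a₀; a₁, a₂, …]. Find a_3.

19 = 0·73 + 19   →  a_0 = 0
73 = 3·19 + 16   →  a_1 = 3
19 = 1·16 + 3   →  a_2 = 1
16 = 5·3 + 1   →  a_3 = 5

5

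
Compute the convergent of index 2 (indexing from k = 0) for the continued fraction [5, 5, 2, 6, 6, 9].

57/11

Using pₖ = aₖpₖ₋₁ + pₖ₋₂, qₖ = aₖqₖ₋₁ + qₖ₋₂ (with p₋₁=1, p₋₂=0, q₋₁=0, q₋₂=1):
  k=0: a=5, p=5, q=1
  k=1: a=5, p=26, q=5
  k=2: a=2, p=57, q=11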